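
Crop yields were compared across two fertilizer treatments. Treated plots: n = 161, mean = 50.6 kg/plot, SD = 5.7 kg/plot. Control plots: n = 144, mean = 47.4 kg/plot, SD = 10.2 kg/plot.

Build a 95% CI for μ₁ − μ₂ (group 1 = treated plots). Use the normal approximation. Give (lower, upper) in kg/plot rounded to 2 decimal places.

(1.32, 5.08)

Standard errors of each mean: 5.7/√161 = 0.4492 and 10.2/√144 = 0.8500.
SE(x̄₁ − x̄₂) = √(0.4492² + 0.8500²) = 0.9614 for independent samples with unequal variances.
With z* = 1.960, the margin is 1.960 × 0.9614 = 1.8843.
x̄₁ − x̄₂ = 50.6 − 47.4 = 3.2000; the interval is 3.2000 ± 1.8843 = (1.32, 5.08).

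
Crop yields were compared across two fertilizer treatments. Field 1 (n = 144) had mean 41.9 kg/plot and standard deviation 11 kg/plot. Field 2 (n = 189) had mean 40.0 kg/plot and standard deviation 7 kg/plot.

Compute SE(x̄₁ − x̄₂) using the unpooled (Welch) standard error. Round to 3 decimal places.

1.049

Standard errors of each mean: 11/√144 = 0.9167 and 7/√189 = 0.5092.
SE(x̄₁ − x̄₂) = √(0.9167² + 0.5092²) = 1.0486 for independent samples with unequal variances.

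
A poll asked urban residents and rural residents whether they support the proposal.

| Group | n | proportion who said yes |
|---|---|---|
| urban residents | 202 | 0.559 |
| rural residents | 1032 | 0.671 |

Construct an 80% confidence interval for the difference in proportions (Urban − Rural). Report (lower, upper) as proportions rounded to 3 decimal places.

SE₁ = √(p̂₁(1−p̂₁)/n₁) = √(0.5590·0.4410/202) = 0.03493; SE₂ = √(0.6710·0.3290/1032) = 0.01463.
Independent samples: SE of the difference = √(SE₁² + SE₂²) = √(0.0012201049 + 0.0002140369) = 0.03787.
z* for 80% confidence is 1.282, so the margin of error is 1.282 × 0.03787 = 0.04855.
Point estimate p̂₁ − p̂₂ = 0.5590 − 0.6710 = -0.1120.
-0.1120 ± 0.04855 → (-0.161, -0.063).

(-0.161, -0.063)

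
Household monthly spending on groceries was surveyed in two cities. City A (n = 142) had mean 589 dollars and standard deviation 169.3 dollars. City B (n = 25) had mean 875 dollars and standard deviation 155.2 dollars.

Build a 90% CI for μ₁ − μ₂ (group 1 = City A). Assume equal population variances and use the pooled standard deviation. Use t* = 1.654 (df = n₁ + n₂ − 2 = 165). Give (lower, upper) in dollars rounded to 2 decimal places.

s_p = √[((n₁−1)s₁² + (n₂−1)s₂²)/(n₁+n₂−2)] = √[(141·169.3² + 24·155.2²)/165] = 167.3230.
SE = 167.3230·√(1/142 + 1/25) = 36.2911.
With t* = 1.654, margin = 1.654 × 36.2911 = 60.0255.
x̄₁ − x̄₂ = 589 − 875 = -286.0000; interval -286.0000 ± 60.0255 = (-346.03, -225.97).

(-346.03, -225.97)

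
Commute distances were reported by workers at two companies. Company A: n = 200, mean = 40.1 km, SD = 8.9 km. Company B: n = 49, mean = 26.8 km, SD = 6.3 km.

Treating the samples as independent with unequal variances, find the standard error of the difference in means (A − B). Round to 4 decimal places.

1.0982

SE₁ = s₁/√n₁ = 8.9/√200 = 0.6293; SE₂ = 6.3/√49 = 0.9000.
Independent samples, unequal variances: SE_diff = √(SE₁² + SE₂²) = √(0.39601849 + 0.81) = 1.0982.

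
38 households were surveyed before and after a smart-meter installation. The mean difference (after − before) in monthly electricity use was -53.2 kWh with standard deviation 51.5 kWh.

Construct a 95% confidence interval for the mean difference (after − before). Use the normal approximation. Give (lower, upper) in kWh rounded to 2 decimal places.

Paired design: SE = s_d/√n = 51.5/√38 = 8.3544.
z* = 1.960; margin of error = 1.960 × 8.3544 = 16.3746.
-53.2 ± 16.3746 → (-69.57, -36.83).

(-69.57, -36.83)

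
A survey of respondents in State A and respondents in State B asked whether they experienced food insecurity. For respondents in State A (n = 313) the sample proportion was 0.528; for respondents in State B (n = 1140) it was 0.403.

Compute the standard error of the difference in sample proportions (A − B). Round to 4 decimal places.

0.0317

SE₁ = √(p̂₁(1−p̂₁)/n₁) = √(0.5280·0.4720/313) = 0.02822; SE₂ = √(0.4030·0.5970/1140) = 0.01453.
Independent samples: SE of the difference = √(SE₁² + SE₂²) = √(0.0007963684 + 0.0002111209) = 0.03174.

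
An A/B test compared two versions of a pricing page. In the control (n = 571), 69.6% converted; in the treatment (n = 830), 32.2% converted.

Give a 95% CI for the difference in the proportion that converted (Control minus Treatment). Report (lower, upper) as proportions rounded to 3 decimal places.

Each SE is √(p̂(1−p̂)/n): √(0.6960·0.3040/571) = 0.01925 and √(0.3220·0.6780/830) = 0.01622.
SE(p̂₁ − p̂₂) = √(SE₁² + SE₂²) = √(0.0003705625 + 0.0002630884) = 0.02517, since the two samples are independent.
At 95% confidence z* = 1.960; margin = 1.960 × 0.02517 = 0.04933.
The difference is 0.6960 − 0.3220 = 0.3740, so the interval is 0.3740 ± 0.04933 = (0.325, 0.423).

(0.325, 0.423)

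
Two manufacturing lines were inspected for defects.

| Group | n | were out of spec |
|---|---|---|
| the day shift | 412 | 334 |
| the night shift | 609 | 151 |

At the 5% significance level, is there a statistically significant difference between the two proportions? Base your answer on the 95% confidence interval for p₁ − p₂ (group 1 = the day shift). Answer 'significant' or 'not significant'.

p̂₁ = 334/412 = 0.8107 and p̂₂ = 151/609 = 0.2479.
SE₁ = √(p̂₁(1−p̂₁)/n₁) = √(0.8107·0.1893/412) = 0.01930; SE₂ = √(0.2479·0.7521/609) = 0.01750.
Independent samples: SE of the difference = √(SE₁² + SE₂²) = √(0.00037249 + 0.00030625) = 0.02605.
z* for 95% confidence is 1.960, so the margin of error is 1.960 × 0.02605 = 0.05106.
Point estimate p̂₁ − p̂₂ = 0.8107 − 0.2479 = 0.5628.
0.5628 ± 0.05106 → (0.51174, 0.61386).
The interval (0.51174, 0.61386) does not contain 0, so the difference is significant.

significant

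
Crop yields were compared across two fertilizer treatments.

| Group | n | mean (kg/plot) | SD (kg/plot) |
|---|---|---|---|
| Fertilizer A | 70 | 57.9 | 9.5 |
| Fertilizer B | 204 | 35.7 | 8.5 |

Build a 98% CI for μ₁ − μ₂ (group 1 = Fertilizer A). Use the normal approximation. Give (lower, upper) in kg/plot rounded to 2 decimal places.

Per-group SEs: s₁/√n₁ = 9.5/√70 = 1.1355, s₂/√n₂ = 8.5/√204 = 0.5951.
Unpooled SE of the difference: √(1.28936025 + 0.35414401) = 1.2820.
Margin of error = z* · SE = 2.326 × 1.2820 = 2.9819.
x̄₁ − x̄₂ = 57.9 − 35.7 = 22.2000.
CI: 22.2000 ± 2.9819 = (19.22, 25.18).

(19.22, 25.18)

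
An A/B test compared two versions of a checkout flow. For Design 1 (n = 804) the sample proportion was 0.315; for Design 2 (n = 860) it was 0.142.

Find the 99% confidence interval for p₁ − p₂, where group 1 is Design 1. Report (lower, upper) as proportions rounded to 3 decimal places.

SE₁ = √(p̂₁(1−p̂₁)/n₁) = √(0.3150·0.6850/804) = 0.01638; SE₂ = √(0.1420·0.8580/860) = 0.01190.
Independent samples: SE of the difference = √(SE₁² + SE₂²) = √(0.0002683044 + 0.00014161) = 0.02025.
z* for 99% confidence is 2.576, so the margin of error is 2.576 × 0.02025 = 0.05216.
Point estimate p̂₁ − p̂₂ = 0.3150 − 0.1420 = 0.1730.
0.1730 ± 0.05216 → (0.121, 0.225).

(0.121, 0.225)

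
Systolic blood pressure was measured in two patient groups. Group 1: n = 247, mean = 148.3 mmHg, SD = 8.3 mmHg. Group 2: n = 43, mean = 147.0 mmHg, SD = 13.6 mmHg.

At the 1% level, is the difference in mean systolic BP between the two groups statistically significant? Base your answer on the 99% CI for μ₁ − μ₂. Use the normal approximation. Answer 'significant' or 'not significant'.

SE₁ = s₁/√n₁ = 8.3/√247 = 0.5281; SE₂ = 13.6/√43 = 2.0740.
Independent samples, unequal variances: SE_diff = √(SE₁² + SE₂²) = √(0.27888961 + 4.301476) = 2.1402.
z* = 2.576, so margin of error = 2.576 × 2.1402 = 5.5132.
Difference in means = 148.3 − 147.0 = 1.3000.
1.3000 ± 5.5132 → (-4.2132, 6.8132).
The interval (-4.2132, 6.8132) contains 0, so the difference is not significant.

not significant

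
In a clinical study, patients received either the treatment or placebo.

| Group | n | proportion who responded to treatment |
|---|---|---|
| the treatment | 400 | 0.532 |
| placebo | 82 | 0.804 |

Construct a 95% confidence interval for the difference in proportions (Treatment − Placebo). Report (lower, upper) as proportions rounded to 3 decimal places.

(-0.371, -0.173)

SE₁ = √(p̂₁(1−p̂₁)/n₁) = √(0.5320·0.4680/400) = 0.02495; SE₂ = √(0.8040·0.1960/82) = 0.04384.
Independent samples: SE of the difference = √(SE₁² + SE₂²) = √(0.0006225025 + 0.0019219456) = 0.05044.
z* for 95% confidence is 1.960, so the margin of error is 1.960 × 0.05044 = 0.09886.
Point estimate p̂₁ − p̂₂ = 0.5320 − 0.8040 = -0.2720.
-0.2720 ± 0.09886 → (-0.371, -0.173).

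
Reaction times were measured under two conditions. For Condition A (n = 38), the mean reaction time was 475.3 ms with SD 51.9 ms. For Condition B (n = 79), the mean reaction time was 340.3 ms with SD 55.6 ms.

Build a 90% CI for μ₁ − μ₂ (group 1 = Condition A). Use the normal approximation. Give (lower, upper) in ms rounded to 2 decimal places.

(117.75, 152.25)

Standard errors of each mean: 51.9/√38 = 8.4193 and 55.6/√79 = 6.2555.
SE(x̄₁ − x̄₂) = √(8.4193² + 6.2555²) = 10.4888 for independent samples with unequal variances.
With z* = 1.645, the margin is 1.645 × 10.4888 = 17.2541.
x̄₁ − x̄₂ = 475.3 − 340.3 = 135.0000; the interval is 135.0000 ± 17.2541 = (117.75, 152.25).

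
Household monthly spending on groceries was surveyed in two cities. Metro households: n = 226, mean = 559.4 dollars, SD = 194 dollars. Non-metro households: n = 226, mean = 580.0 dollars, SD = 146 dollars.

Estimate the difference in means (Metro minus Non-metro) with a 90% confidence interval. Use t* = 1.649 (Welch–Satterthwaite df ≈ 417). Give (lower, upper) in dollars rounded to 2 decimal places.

Standard errors of each mean: 194/√226 = 12.9047 and 146/√226 = 9.7118.
SE(x̄₁ − x̄₂) = √(12.9047² + 9.7118²) = 16.1509 for independent samples with unequal variances.
With t* = 1.649, the margin is 1.649 × 16.1509 = 26.6328.
x̄₁ − x̄₂ = 559.4 − 580.0 = -20.6000; the interval is -20.6000 ± 26.6328 = (-47.23, 6.03).

(-47.23, 6.03)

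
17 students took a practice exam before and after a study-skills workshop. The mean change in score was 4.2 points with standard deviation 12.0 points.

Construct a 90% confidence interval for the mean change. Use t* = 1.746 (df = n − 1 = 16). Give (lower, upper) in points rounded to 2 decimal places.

Paired design: SE = s_d/√n = 12.0/√17 = 2.9104.
t* = 1.746; margin of error = 1.746 × 2.9104 = 5.0816.
4.2 ± 5.0816 → (-0.88, 9.28).

(-0.88, 9.28)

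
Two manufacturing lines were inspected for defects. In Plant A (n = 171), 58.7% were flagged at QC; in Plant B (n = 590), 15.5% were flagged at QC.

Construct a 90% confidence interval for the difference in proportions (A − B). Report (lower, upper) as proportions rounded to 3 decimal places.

SE₁ = √(p̂₁(1−p̂₁)/n₁) = √(0.5870·0.4130/171) = 0.03765; SE₂ = √(0.1550·0.8450/590) = 0.01490.
Independent samples: SE of the difference = √(SE₁² + SE₂²) = √(0.0014175225 + 0.00022201) = 0.04049.
z* for 90% confidence is 1.645, so the margin of error is 1.645 × 0.04049 = 0.06661.
Point estimate p̂₁ − p̂₂ = 0.5870 − 0.1550 = 0.4320.
0.4320 ± 0.06661 → (0.365, 0.499).

(0.365, 0.499)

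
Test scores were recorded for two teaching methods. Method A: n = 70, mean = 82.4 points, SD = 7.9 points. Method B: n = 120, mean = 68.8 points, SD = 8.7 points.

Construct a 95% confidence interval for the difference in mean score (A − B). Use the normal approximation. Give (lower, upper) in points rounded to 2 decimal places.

(11.18, 16.02)

Per-group SEs: s₁/√n₁ = 7.9/√70 = 0.9442, s₂/√n₂ = 8.7/√120 = 0.7942.
Unpooled SE of the difference: √(0.89151364 + 0.63075364) = 1.2338.
Margin of error = z* · SE = 1.960 × 1.2338 = 2.4182.
x̄₁ − x̄₂ = 82.4 − 68.8 = 13.6000.
CI: 13.6000 ± 2.4182 = (11.18, 16.02).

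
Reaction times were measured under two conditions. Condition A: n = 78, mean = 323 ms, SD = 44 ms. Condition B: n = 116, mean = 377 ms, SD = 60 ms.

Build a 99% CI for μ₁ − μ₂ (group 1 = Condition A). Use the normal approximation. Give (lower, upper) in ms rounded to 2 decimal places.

SE₁ = s₁/√n₁ = 44/√78 = 4.9820; SE₂ = 60/√116 = 5.5709.
Independent samples, unequal variances: SE_diff = √(SE₁² + SE₂²) = √(24.820324 + 31.03492681) = 7.4736.
z* = 2.576, so margin of error = 2.576 × 7.4736 = 19.2520.
Difference in means = 323 − 377 = -54.0000.
-54.0000 ± 19.2520 → (-73.25, -34.75).

(-73.25, -34.75)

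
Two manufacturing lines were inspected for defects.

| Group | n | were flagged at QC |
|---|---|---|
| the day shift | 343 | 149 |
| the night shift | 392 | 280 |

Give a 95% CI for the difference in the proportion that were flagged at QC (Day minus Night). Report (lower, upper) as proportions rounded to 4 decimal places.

Sample proportions: 149/343 = 0.4344, 280/392 = 0.7143.
Each SE is √(p̂(1−p̂)/n): √(0.4344·0.5656/343) = 0.02676 and √(0.7143·0.2857/392) = 0.02282.
SE(p̂₁ − p̂₂) = √(SE₁² + SE₂²) = √(0.0007160976 + 0.0005207524) = 0.03517, since the two samples are independent.
At 95% confidence z* = 1.960; margin = 1.960 × 0.03517 = 0.06893.
The difference is 0.4344 − 0.7143 = -0.2799, so the interval is -0.2799 ± 0.06893 = (-0.3488, -0.2110).

(-0.3488, -0.2110)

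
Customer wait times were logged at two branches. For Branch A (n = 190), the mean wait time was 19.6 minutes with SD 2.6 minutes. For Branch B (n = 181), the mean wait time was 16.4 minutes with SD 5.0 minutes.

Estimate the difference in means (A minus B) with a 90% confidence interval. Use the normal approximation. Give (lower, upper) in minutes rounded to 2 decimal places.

(2.51, 3.89)

SE₁ = s₁/√n₁ = 2.6/√190 = 0.1886; SE₂ = 5.0/√181 = 0.3716.
Independent samples, unequal variances: SE_diff = √(SE₁² + SE₂²) = √(0.03556996 + 0.13808656) = 0.4167.
z* = 1.645, so margin of error = 1.645 × 0.4167 = 0.6855.
Difference in means = 19.6 − 16.4 = 3.2000.
3.2000 ± 0.6855 → (2.51, 3.89).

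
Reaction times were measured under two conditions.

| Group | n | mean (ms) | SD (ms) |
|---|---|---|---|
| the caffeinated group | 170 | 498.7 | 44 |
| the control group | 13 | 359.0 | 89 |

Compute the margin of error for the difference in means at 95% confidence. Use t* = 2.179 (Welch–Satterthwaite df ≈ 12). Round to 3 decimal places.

SE₁ = s₁/√n₁ = 44/√170 = 3.3746; SE₂ = 89/√13 = 24.6842.
Independent samples, unequal variances: SE_diff = √(SE₁² + SE₂²) = √(11.38792516 + 609.30972964) = 24.9138.
t* = 2.179, so margin of error = 2.179 × 24.9138 = 54.2872.

54.287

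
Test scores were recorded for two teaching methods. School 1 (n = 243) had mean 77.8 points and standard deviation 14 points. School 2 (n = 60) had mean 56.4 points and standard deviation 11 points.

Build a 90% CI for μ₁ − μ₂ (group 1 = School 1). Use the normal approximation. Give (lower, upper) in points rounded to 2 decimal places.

Standard errors of each mean: 14/√243 = 0.8981 and 11/√60 = 1.4201.
SE(x̄₁ − x̄₂) = √(0.8981² + 1.4201²) = 1.6803 for independent samples with unequal variances.
With z* = 1.645, the margin is 1.645 × 1.6803 = 2.7641.
x̄₁ − x̄₂ = 77.8 − 56.4 = 21.4000; the interval is 21.4000 ± 2.7641 = (18.64, 24.16).

(18.64, 24.16)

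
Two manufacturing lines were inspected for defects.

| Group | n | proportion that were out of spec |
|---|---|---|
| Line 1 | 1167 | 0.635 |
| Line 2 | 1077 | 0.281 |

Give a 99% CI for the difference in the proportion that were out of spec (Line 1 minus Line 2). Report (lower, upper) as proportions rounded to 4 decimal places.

The two standard errors are √(0.6350×0.3650/1167) = 0.01409 and √(0.2810×0.7190/1077) = 0.01370.
Because the samples are independent, SE_diff = √(0.01409² + 0.01370²) = 0.01965.
Using z* = 2.576 for 99%, ME = 2.576 × 0.01965 = 0.05062.
p̂₁ − p̂₂ = 0.3540; interval 0.3540 ± 0.05062 gives (0.3034, 0.4046).

(0.3034, 0.4046)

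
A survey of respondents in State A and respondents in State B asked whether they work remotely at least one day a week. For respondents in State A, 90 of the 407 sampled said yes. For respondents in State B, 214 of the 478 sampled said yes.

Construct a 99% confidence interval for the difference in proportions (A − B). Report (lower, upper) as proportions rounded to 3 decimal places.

(-0.306, -0.148)

First, p̂₁ = 90/407 = 0.2211; p̂₂ = 214/478 = 0.4477.
The two standard errors are √(0.2211×0.7789/407) = 0.02057 and √(0.4477×0.5523/478) = 0.02274.
Because the samples are independent, SE_diff = √(0.02057² + 0.02274²) = 0.03066.
Using z* = 2.576 for 99%, ME = 2.576 × 0.03066 = 0.07898.
p̂₁ − p̂₂ = -0.2266; interval -0.2266 ± 0.07898 gives (-0.306, -0.148).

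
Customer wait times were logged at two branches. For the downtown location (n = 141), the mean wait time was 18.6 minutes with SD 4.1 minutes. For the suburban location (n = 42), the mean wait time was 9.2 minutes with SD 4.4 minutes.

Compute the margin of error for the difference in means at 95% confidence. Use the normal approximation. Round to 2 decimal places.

1.49

Standard errors of each mean: 4.1/√141 = 0.3453 and 4.4/√42 = 0.6789.
SE(x̄₁ − x̄₂) = √(0.3453² + 0.6789²) = 0.7617 for independent samples with unequal variances.
With z* = 1.960, the margin is 1.960 × 0.7617 = 1.4929.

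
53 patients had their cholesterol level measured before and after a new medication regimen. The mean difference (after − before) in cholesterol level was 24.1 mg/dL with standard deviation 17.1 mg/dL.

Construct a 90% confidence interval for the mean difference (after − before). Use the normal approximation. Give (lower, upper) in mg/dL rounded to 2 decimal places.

This is a matched-pairs design, so SE = s_d/√n = 17.1/√53 = 2.3489.
Margin = 1.645 × 2.3489 = 3.8639; the interval is 24.1 ± 3.8639 = (20.24, 27.96).

(20.24, 27.96)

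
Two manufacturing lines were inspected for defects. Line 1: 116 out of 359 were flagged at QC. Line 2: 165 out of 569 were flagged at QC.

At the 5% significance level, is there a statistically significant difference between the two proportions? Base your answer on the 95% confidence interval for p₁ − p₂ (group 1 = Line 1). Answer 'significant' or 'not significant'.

First, p̂₁ = 116/359 = 0.3231; p̂₂ = 165/569 = 0.2900.
The two standard errors are √(0.3231×0.6769/359) = 0.02468 and √(0.2900×0.7100/569) = 0.01902.
Because the samples are independent, SE_diff = √(0.02468² + 0.01902²) = 0.03116.
Using z* = 1.960 for 95%, ME = 1.960 × 0.03116 = 0.06107.
p̂₁ − p̂₂ = 0.0331; interval 0.0331 ± 0.06107 gives (-0.02797, 0.09417).
The interval (-0.02797, 0.09417) contains 0, so the difference is not significant.

not significant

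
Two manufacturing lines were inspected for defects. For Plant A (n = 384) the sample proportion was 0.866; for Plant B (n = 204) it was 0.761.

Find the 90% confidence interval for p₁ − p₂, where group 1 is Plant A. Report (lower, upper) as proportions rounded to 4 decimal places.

(0.0482, 0.1618)

SE₁ = √(p̂₁(1−p̂₁)/n₁) = √(0.8660·0.1340/384) = 0.01738; SE₂ = √(0.7610·0.2390/204) = 0.02986.
Independent samples: SE of the difference = √(SE₁² + SE₂²) = √(0.0003020644 + 0.0008916196) = 0.03455.
z* for 90% confidence is 1.645, so the margin of error is 1.645 × 0.03455 = 0.05683.
Point estimate p̂₁ − p̂₂ = 0.8660 − 0.7610 = 0.1050.
0.1050 ± 0.05683 → (0.0482, 0.1618).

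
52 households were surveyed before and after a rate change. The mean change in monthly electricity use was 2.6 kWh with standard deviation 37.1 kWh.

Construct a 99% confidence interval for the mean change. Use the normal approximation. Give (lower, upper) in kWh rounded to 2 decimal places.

Paired design: SE = s_d/√n = 37.1/√52 = 5.1448.
z* = 2.576; margin of error = 2.576 × 5.1448 = 13.2530.
2.6 ± 13.2530 → (-10.65, 15.85).

(-10.65, 15.85)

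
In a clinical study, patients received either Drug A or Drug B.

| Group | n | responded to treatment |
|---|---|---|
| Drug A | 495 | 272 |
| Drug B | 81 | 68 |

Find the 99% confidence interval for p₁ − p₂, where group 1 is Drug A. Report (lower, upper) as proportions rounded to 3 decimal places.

(-0.410, -0.170)

Sample proportions: 272/495 = 0.5495, 68/81 = 0.8395.
Each SE is √(p̂(1−p̂)/n): √(0.5495·0.4505/495) = 0.02236 and √(0.8395·0.1605/81) = 0.04079.
SE(p̂₁ − p̂₂) = √(SE₁² + SE₂²) = √(0.0004999696 + 0.0016638241) = 0.04652, since the two samples are independent.
At 99% confidence z* = 2.576; margin = 2.576 × 0.04652 = 0.11984.
The difference is 0.5495 − 0.8395 = -0.2900, so the interval is -0.2900 ± 0.11984 = (-0.410, -0.170).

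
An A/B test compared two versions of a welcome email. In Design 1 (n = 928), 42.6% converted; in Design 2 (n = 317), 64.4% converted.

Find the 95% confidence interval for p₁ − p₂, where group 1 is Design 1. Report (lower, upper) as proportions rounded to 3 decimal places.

(-0.280, -0.156)

Each SE is √(p̂(1−p̂)/n): √(0.4260·0.5740/928) = 0.01623 and √(0.6440·0.3560/317) = 0.02689.
SE(p̂₁ − p̂₂) = √(SE₁² + SE₂²) = √(0.0002634129 + 0.0007230721) = 0.03141, since the two samples are independent.
At 95% confidence z* = 1.960; margin = 1.960 × 0.03141 = 0.06156.
The difference is 0.4260 − 0.6440 = -0.2180, so the interval is -0.2180 ± 0.06156 = (-0.280, -0.156).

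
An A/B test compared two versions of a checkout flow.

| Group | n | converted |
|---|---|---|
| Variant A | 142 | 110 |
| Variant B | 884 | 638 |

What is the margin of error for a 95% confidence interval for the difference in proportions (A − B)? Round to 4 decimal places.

0.0748

p̂₁ = 110/142 = 0.7746 and p̂₂ = 638/884 = 0.7217.
SE₁ = √(p̂₁(1−p̂₁)/n₁) = √(0.7746·0.2254/142) = 0.03506; SE₂ = √(0.7217·0.2783/884) = 0.01507.
Independent samples: SE of the difference = √(SE₁² + SE₂²) = √(0.0012292036 + 0.0002271049) = 0.03816.
z* for 95% confidence is 1.960, so the margin of error is 1.960 × 0.03816 = 0.07479.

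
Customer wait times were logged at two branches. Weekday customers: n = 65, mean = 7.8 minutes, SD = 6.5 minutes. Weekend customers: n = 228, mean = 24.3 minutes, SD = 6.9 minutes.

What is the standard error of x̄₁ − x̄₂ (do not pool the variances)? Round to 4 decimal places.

Per-group SEs: s₁/√n₁ = 6.5/√65 = 0.8062, s₂/√n₂ = 6.9/√228 = 0.4570.
Unpooled SE of the difference: √(0.64995844 + 0.208849) = 0.9267.

0.9267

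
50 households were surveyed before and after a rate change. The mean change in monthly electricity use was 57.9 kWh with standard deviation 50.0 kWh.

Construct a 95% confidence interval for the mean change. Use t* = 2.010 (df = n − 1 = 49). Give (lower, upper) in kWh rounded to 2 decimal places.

This is a matched-pairs design, so SE = s_d/√n = 50.0/√50 = 7.0711.
Margin = 2.010 × 7.0711 = 14.2129; the interval is 57.9 ± 14.2129 = (43.69, 72.11).

(43.69, 72.11)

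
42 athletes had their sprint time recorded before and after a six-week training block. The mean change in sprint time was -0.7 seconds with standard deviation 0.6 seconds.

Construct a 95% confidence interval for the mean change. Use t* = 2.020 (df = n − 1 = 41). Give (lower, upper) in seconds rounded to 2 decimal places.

This is a matched-pairs design, so SE = s_d/√n = 0.6/√42 = 0.0926.
Margin = 2.020 × 0.0926 = 0.1871; the interval is -0.7 ± 0.1871 = (-0.89, -0.51).

(-0.89, -0.51)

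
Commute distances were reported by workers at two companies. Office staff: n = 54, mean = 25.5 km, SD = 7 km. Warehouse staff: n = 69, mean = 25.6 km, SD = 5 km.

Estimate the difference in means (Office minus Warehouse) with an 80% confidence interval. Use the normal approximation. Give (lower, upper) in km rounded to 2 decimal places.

(-1.54, 1.34)

Per-group SEs: s₁/√n₁ = 7/√54 = 0.9526, s₂/√n₂ = 5/√69 = 0.6019.
Unpooled SE of the difference: √(0.90744676 + 0.36228361) = 1.1268.
Margin of error = z* · SE = 1.282 × 1.1268 = 1.4446.
x̄₁ − x̄₂ = 25.5 − 25.6 = -0.1000.
CI: -0.1000 ± 1.4446 = (-1.54, 1.34).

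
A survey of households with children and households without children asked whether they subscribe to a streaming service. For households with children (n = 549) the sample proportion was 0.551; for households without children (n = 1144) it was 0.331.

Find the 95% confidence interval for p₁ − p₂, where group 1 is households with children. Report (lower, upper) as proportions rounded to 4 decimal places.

(0.1703, 0.2697)

SE₁ = √(p̂₁(1−p̂₁)/n₁) = √(0.5510·0.4490/549) = 0.02123; SE₂ = √(0.3310·0.6690/1144) = 0.01391.
Independent samples: SE of the difference = √(SE₁² + SE₂²) = √(0.0004507129 + 0.0001934881) = 0.02538.
z* for 95% confidence is 1.960, so the margin of error is 1.960 × 0.02538 = 0.04974.
Point estimate p̂₁ − p̂₂ = 0.5510 − 0.3310 = 0.2200.
0.2200 ± 0.04974 → (0.1703, 0.2697).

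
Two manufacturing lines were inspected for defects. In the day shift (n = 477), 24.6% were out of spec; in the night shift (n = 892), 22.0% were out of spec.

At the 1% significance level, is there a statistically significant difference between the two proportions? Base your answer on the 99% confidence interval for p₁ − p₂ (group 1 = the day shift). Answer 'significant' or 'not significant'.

The two standard errors are √(0.2460×0.7540/477) = 0.01972 and √(0.2200×0.7800/892) = 0.01387.
Because the samples are independent, SE_diff = √(0.01972² + 0.01387²) = 0.02411.
Using z* = 2.576 for 99%, ME = 2.576 × 0.02411 = 0.06211.
p̂₁ − p̂₂ = 0.0260; interval 0.0260 ± 0.06211 gives (-0.03611, 0.08811).
The interval (-0.03611, 0.08811) contains 0, so the difference is not significant.

not significant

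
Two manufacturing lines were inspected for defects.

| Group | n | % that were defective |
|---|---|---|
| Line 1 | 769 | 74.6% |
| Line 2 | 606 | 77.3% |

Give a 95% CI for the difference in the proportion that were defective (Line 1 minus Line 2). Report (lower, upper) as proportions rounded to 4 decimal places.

SE₁ = √(p̂₁(1−p̂₁)/n₁) = √(0.7460·0.2540/769) = 0.01570; SE₂ = √(0.7730·0.2270/606) = 0.01702.
Independent samples: SE of the difference = √(SE₁² + SE₂²) = √(0.00024649 + 0.0002896804) = 0.02316.
z* for 95% confidence is 1.960, so the margin of error is 1.960 × 0.02316 = 0.04539.
Point estimate p̂₁ − p̂₂ = 0.7460 − 0.7730 = -0.0270.
-0.0270 ± 0.04539 → (-0.0724, 0.0184).

(-0.0724, 0.0184)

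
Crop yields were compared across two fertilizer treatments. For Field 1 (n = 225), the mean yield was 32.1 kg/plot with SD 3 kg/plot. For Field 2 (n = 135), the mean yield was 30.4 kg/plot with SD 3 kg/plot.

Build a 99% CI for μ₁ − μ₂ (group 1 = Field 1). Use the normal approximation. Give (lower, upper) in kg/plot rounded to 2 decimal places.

Per-group SEs: s₁/√n₁ = 3/√225 = 0.2000, s₂/√n₂ = 3/√135 = 0.2582.
Unpooled SE of the difference: √(0.04 + 0.06666724) = 0.3266.
Margin of error = z* · SE = 2.576 × 0.3266 = 0.8413.
x̄₁ − x̄₂ = 32.1 − 30.4 = 1.7000.
CI: 1.7000 ± 0.8413 = (0.86, 2.54).

(0.86, 2.54)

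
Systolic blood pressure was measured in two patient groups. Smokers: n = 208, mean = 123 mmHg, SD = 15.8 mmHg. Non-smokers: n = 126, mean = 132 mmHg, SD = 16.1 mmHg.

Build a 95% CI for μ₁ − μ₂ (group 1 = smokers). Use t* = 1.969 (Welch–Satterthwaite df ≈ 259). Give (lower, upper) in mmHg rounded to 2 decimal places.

SE₁ = s₁/√n₁ = 15.8/√208 = 1.0955; SE₂ = 16.1/√126 = 1.4343.
Independent samples, unequal variances: SE_diff = √(SE₁² + SE₂²) = √(1.20012025 + 2.05721649) = 1.8048.
t* = 1.969, so margin of error = 1.969 × 1.8048 = 3.5537.
Difference in means = 123 − 132 = -9.0000.
-9.0000 ± 3.5537 → (-12.55, -5.45).

(-12.55, -5.45)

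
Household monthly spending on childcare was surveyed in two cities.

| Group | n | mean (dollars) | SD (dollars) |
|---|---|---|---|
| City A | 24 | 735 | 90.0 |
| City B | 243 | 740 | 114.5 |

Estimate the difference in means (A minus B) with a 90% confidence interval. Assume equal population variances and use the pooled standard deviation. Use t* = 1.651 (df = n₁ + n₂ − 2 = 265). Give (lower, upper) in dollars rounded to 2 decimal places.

s_p = √[((n₁−1)s₁² + (n₂−1)s₂²)/(n₁+n₂−2)] = √[(23·90.0² + 242·114.5²)/265] = 112.5851.
SE = 112.5851·√(1/24 + 1/243) = 24.0895.
With t* = 1.651, margin = 1.651 × 24.0895 = 39.7718.
x̄₁ − x̄₂ = 735 − 740 = -5.0000; interval -5.0000 ± 39.7718 = (-44.77, 34.77).

(-44.77, 34.77)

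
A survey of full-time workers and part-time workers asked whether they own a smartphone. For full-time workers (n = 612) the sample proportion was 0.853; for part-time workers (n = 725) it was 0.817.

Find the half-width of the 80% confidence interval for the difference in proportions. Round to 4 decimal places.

0.0260

Each SE is √(p̂(1−p̂)/n): √(0.8530·0.1470/612) = 0.01431 and √(0.8170·0.1830/725) = 0.01436.
SE(p̂₁ − p̂₂) = √(SE₁² + SE₂²) = √(0.0002047761 + 0.0002062096) = 0.02027, since the two samples are independent.
At 80% confidence z* = 1.282; margin = 1.282 × 0.02027 = 0.02599.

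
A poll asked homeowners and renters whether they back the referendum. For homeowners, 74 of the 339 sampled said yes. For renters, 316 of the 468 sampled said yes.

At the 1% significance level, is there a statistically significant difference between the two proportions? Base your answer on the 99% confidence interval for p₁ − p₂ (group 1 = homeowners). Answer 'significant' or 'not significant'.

significant

First, p̂₁ = 74/339 = 0.2183; p̂₂ = 316/468 = 0.6752.
The two standard errors are √(0.2183×0.7817/339) = 0.02244 and √(0.6752×0.3248/468) = 0.02165.
Because the samples are independent, SE_diff = √(0.02244² + 0.02165²) = 0.03118.
Using z* = 2.576 for 99%, ME = 2.576 × 0.03118 = 0.08032.
p̂₁ − p̂₂ = -0.4569; interval -0.4569 ± 0.08032 gives (-0.53722, -0.37658).
The interval (-0.53722, -0.37658) does not contain 0, so the difference is significant.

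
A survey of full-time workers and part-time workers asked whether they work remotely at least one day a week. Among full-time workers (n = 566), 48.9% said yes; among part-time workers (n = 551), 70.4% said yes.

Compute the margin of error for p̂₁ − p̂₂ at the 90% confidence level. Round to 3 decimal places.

0.047

Each SE is √(p̂(1−p̂)/n): √(0.4890·0.5110/566) = 0.02101 and √(0.7040·0.2960/551) = 0.01945.
SE(p̂₁ − p̂₂) = √(SE₁² + SE₂²) = √(0.0004414201 + 0.0003783025) = 0.02863, since the two samples are independent.
At 90% confidence z* = 1.645; margin = 1.645 × 0.02863 = 0.04710.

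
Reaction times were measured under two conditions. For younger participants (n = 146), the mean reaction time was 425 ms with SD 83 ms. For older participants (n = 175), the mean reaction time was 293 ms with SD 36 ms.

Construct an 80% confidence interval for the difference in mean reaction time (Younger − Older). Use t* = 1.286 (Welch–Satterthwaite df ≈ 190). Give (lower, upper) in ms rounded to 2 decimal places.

Per-group SEs: s₁/√n₁ = 83/√146 = 6.8691, s₂/√n₂ = 36/√175 = 2.7213.
Unpooled SE of the difference: √(47.18453481 + 7.40547369) = 7.3885.
Margin of error = t* · SE = 1.286 × 7.3885 = 9.5016.
x̄₁ − x̄₂ = 425 − 293 = 132.0000.
CI: 132.0000 ± 9.5016 = (122.50, 141.50).

(122.50, 141.50)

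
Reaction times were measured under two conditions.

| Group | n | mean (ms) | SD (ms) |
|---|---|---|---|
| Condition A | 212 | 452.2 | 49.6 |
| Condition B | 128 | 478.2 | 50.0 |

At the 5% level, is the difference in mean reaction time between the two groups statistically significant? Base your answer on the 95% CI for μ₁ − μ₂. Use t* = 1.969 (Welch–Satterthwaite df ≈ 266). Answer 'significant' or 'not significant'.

significant

Per-group SEs: s₁/√n₁ = 49.6/√212 = 3.4065, s₂/√n₂ = 50.0/√128 = 4.4194.
Unpooled SE of the difference: √(11.60424225 + 19.53109636) = 5.5799.
Margin of error = t* · SE = 1.969 × 5.5799 = 10.9868.
x̄₁ − x̄₂ = 452.2 − 478.2 = -26.0000.
CI: -26.0000 ± 10.9868 = (-36.9868, -15.0132).
The interval (-36.9868, -15.0132) does not contain 0, so the difference is significant.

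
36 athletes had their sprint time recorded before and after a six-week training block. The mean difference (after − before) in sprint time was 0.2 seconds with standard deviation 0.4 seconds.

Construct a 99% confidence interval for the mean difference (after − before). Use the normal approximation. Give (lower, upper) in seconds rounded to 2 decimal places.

Paired design: SE = s_d/√n = 0.4/√36 = 0.0667.
z* = 2.576; margin of error = 2.576 × 0.0667 = 0.1718.
0.2 ± 0.1718 → (0.03, 0.37).

(0.03, 0.37)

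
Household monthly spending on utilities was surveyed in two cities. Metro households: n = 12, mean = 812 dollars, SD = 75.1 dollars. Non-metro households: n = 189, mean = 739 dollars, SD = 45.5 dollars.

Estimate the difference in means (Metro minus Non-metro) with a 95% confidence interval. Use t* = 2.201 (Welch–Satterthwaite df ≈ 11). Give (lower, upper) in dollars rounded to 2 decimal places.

SE₁ = s₁/√n₁ = 75.1/√12 = 21.6795; SE₂ = 45.5/√189 = 3.3096.
Independent samples, unequal variances: SE_diff = √(SE₁² + SE₂²) = √(470.00072025 + 10.95345216) = 21.9307.
t* = 2.201, so margin of error = 2.201 × 21.9307 = 48.2695.
Difference in means = 812 − 739 = 73.0000.
73.0000 ± 48.2695 → (24.73, 121.27).

(24.73, 121.27)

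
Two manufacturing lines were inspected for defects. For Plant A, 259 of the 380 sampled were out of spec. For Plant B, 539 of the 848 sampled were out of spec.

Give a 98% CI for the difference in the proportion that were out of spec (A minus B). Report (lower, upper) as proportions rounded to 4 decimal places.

Sample proportions: 259/380 = 0.6816, 539/848 = 0.6356.
Each SE is √(p̂(1−p̂)/n): √(0.6816·0.3184/380) = 0.02390 and √(0.6356·0.3644/848) = 0.01653.
SE(p̂₁ − p̂₂) = √(SE₁² + SE₂²) = √(0.00057121 + 0.0002732409) = 0.02906, since the two samples are independent.
At 98% confidence z* = 2.326; margin = 2.326 × 0.02906 = 0.06759.
The difference is 0.6816 − 0.6356 = 0.0460, so the interval is 0.0460 ± 0.06759 = (-0.0216, 0.1136).

(-0.0216, 0.1136)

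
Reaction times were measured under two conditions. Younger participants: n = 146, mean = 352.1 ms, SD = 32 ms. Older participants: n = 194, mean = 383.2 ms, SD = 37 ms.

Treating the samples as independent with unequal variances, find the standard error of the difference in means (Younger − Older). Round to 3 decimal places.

Per-group SEs: s₁/√n₁ = 32/√146 = 2.6483, s₂/√n₂ = 37/√194 = 2.6564.
Unpooled SE of the difference: √(7.01349289 + 7.05646096) = 3.7510.

3.751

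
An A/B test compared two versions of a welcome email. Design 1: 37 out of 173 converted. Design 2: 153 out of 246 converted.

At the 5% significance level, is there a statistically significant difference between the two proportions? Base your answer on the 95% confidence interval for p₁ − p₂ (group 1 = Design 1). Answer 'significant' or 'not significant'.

First, p̂₁ = 37/173 = 0.2139; p̂₂ = 153/246 = 0.6220.
The two standard errors are √(0.2139×0.7861/173) = 0.03118 and √(0.6220×0.3780/246) = 0.03092.
Because the samples are independent, SE_diff = √(0.03118² + 0.03092²) = 0.04391.
Using z* = 1.960 for 95%, ME = 1.960 × 0.04391 = 0.08606.
p̂₁ − p̂₂ = -0.4081; interval -0.4081 ± 0.08606 gives (-0.49416, -0.32204).
The interval (-0.49416, -0.32204) does not contain 0, so the difference is significant.

significant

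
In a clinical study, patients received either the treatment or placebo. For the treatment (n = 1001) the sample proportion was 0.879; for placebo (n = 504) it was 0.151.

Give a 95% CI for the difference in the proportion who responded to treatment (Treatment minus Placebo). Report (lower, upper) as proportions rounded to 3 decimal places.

SE₁ = √(p̂₁(1−p̂₁)/n₁) = √(0.8790·0.1210/1001) = 0.01031; SE₂ = √(0.1510·0.8490/504) = 0.01595.
Independent samples: SE of the difference = √(SE₁² + SE₂²) = √(0.0001062961 + 0.0002544025) = 0.01899.
z* for 95% confidence is 1.960, so the margin of error is 1.960 × 0.01899 = 0.03722.
Point estimate p̂₁ − p̂₂ = 0.8790 − 0.1510 = 0.7280.
0.7280 ± 0.03722 → (0.691, 0.765).

(0.691, 0.765)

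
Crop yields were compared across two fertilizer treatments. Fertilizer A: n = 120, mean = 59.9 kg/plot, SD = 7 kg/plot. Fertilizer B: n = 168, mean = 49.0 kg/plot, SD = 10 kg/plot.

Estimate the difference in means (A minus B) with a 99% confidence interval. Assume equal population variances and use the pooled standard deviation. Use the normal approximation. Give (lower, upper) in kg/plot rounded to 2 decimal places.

(8.17, 13.63)

s_p = √[((n₁−1)s₁² + (n₂−1)s₂²)/(n₁+n₂−2)] = √[(119·7² + 167·10²)/286] = 8.8758.
SE = 8.8758·√(1/120 + 1/168) = 1.0609.
With z* = 2.576, margin = 2.576 × 1.0609 = 2.7329.
x̄₁ − x̄₂ = 59.9 − 49.0 = 10.9000; interval 10.9000 ± 2.7329 = (8.17, 13.63).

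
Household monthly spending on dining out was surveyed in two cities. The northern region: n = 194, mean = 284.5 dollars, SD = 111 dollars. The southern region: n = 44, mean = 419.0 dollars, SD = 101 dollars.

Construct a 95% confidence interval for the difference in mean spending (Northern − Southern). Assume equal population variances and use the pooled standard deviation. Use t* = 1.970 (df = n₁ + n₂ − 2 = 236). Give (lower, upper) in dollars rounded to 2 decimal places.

s_p = √[((n₁−1)s₁² + (n₂−1)s₂²)/(n₁+n₂−2)] = √[(193·111² + 43·101²)/236] = 109.2462.
SE = 109.2462·√(1/194 + 1/44) = 18.2418.
With t* = 1.970, margin = 1.970 × 18.2418 = 35.9363.
x̄₁ − x̄₂ = 284.5 − 419.0 = -134.5000; interval -134.5000 ± 35.9363 = (-170.44, -98.56).

(-170.44, -98.56)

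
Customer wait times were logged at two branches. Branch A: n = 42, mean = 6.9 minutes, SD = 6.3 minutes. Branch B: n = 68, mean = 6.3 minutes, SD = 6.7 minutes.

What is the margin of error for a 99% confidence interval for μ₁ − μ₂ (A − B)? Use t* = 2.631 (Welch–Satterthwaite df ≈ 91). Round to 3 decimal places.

3.333

Per-group SEs: s₁/√n₁ = 6.3/√42 = 0.9721, s₂/√n₂ = 6.7/√68 = 0.8125.
Unpooled SE of the difference: √(0.94497841 + 0.66015625) = 1.2669.
Margin of error = t* · SE = 2.631 × 1.2669 = 3.3332.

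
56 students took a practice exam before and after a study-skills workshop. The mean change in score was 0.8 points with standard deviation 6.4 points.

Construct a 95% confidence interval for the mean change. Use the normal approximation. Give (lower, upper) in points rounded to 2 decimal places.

(-0.88, 2.48)

Paired design: SE = s_d/√n = 6.4/√56 = 0.8552.
z* = 1.960; margin of error = 1.960 × 0.8552 = 1.6762.
0.8 ± 1.6762 → (-0.88, 2.48).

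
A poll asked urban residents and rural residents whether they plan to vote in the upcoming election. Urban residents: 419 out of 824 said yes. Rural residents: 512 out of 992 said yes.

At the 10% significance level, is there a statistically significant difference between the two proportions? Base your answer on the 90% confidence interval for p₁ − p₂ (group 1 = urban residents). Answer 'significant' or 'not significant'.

not significant

p̂₁ = 419/824 = 0.5085 and p̂₂ = 512/992 = 0.5161.
SE₁ = √(p̂₁(1−p̂₁)/n₁) = √(0.5085·0.4915/824) = 0.01742; SE₂ = √(0.5161·0.4839/992) = 0.01587.
Independent samples: SE of the difference = √(SE₁² + SE₂²) = √(0.0003034564 + 0.0002518569) = 0.02357.
z* for 90% confidence is 1.645, so the margin of error is 1.645 × 0.02357 = 0.03877.
Point estimate p̂₁ − p̂₂ = 0.5085 − 0.5161 = -0.0076.
-0.0076 ± 0.03877 → (-0.04637, 0.03117).
The interval (-0.04637, 0.03117) contains 0, so the difference is not significant.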